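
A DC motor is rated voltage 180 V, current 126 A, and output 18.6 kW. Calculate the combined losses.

P_in = V·I = 180×126 = 22680 W
P_out = 18600 W
Losses = P_in − P_out = 22680 − 18600 = 4080 W

4.08 kW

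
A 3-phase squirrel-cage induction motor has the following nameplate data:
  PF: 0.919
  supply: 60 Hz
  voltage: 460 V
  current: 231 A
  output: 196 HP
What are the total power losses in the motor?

22.9 kW

P_in = √3·V·I·cosφ = 1.732×460×231×0.919 = 169135 W
P_out = 196×746 = 146216 W
Losses = P_in − P_out = 169135 − 146216 = 22919 W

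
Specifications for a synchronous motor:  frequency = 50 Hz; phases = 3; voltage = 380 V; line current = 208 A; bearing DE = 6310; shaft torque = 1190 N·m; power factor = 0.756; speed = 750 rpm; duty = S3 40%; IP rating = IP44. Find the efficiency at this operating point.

ω = 2π × 750/60 = 78.54 rad/s; P_out = τω = 1190 × 78.54 = 93463 W
P_in = √3·V_L·I_L·cosφ = 1.732 × 380 × 208 × 0.756 = 103494 W
η = P_out / P_in = 93463 / 103494 = 0.903 = 90.3%

90.3 %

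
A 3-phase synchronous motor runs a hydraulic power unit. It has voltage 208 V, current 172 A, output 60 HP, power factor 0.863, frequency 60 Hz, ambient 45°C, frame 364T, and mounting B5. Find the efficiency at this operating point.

P_out = 60 × 746 = 44760 W
P_in = √3·V_L·I_L·cosφ = 1.732 × 208 × 172 × 0.863 = 53475 W
η = P_out / P_in = 44760 / 53475 = 0.837 = 83.7%

83.7 %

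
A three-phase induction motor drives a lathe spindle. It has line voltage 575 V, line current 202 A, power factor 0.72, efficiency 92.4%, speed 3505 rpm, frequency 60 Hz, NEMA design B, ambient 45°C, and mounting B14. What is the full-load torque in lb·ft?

P_in = √3·V·I·cosφ = 1.732 × 575 × 202 × 0.72 = 144844 W
P_out = η·P_in = 0.924 × 144844 = 133836 W
n = 3505 rpm
ω = 2π×3505/60 = 367 rad/s
τ = P_out/ω = 133836/367 = 364.7 N·m
In lb·ft: 364.7/1.356 = 269 lb·ft

269 lb·ft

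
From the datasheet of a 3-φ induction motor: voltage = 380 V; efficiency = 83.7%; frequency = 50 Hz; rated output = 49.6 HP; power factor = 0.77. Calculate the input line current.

P_out = 49.6 × 746 = 37002 W
P_in = P_out / η = 37002 / 0.837 = 44208 W
I_L = P_in / (√3·V_L·cosφ) = 44208 / (1.732 × 380 × 0.77) = 87.2 A

87.2 A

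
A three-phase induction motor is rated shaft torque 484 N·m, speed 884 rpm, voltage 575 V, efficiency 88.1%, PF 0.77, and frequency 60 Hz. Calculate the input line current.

66.3 A

ω = 2π×884/60 = 92.57 rad/s; P_out = τω = 484 × 92.57 = 44804 W
P_in = P_out / η = 44804 / 0.881 = 50856 W
I_L = P_in / (√3·V_L·cosφ) = 50856 / (1.732 × 575 × 0.77) = 66.3 A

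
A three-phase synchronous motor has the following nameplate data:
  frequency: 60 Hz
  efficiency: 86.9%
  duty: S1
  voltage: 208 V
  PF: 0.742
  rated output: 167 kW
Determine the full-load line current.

P_out = 167 kW = 167000 W
P_in = P_out / η = 167000 / 0.869 = 192175 W
I_L = P_in / (√3·V_L·cosφ) = 192175 / (1.732 × 208 × 0.742) = 719 A

719 A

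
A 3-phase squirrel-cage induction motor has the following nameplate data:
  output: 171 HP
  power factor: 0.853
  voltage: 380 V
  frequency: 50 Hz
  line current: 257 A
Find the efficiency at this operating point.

P_out = 171 × 746 = 127566 W
P_in = √3·V_L·I_L·cosφ = 1.732 × 380 × 257 × 0.853 = 144282 W
η = P_out / P_in = 127566 / 144282 = 0.884 = 88.4%

88.4 %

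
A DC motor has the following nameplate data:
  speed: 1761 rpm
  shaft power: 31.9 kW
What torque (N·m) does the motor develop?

ω = 2π × 1761/60 = 184.4 rad/s
τ = P/ω = 31900/184.4 = 173 N·m

173 N·m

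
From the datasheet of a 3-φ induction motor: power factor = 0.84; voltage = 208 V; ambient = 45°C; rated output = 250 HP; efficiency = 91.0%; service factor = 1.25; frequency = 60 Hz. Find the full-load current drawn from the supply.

677 A

P_out = 250 × 746 = 186500 W
P_in = P_out / η = 186500 / 0.910 = 204945 W
I_L = P_in / (√3·V_L·cosφ) = 204945 / (1.732 × 208 × 0.84) = 677 A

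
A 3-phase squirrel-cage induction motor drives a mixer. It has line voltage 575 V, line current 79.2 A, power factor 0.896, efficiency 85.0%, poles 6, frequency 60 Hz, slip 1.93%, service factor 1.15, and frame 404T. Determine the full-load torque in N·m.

487 N·m

P_in = √3·V·I·cosφ = 1.732 × 575 × 79.2 × 0.896 = 70672 W
P_out = η·P_in = 0.85 × 70672 = 60071 W
n_s = 120×60/6 = 1200 rpm; n = 1200×(1−0.0193) = 1177 rpm
ω = 2π×1177/60 = 123.3 rad/s
τ = P_out/ω = 60071/123.3 = 487 N·m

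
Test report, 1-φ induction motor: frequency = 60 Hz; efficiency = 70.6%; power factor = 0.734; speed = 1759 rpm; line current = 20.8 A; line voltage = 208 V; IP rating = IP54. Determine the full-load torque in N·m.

12.2 N·m

P_in = V·I·cosφ = 208 × 20.8 × 0.734 = 3176 W
P_out = η·P_in = 0.706 × 3176 = 2242 W
n = 1759 rpm
ω = 2π×1759/60 = 184.2 rad/s
τ = P_out/ω = 2242/184.2 = 12.2 N·m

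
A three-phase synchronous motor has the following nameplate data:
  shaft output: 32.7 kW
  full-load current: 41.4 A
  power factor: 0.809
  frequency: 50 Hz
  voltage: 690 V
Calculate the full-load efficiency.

81.7 %

P_out = 32.7 kW = 32700 W
P_in = √3·V_L·I_L·cosφ = 1.732 × 690 × 41.4 × 0.809 = 40026 W
η = P_out / P_in = 32700 / 40026 = 0.817 = 81.7%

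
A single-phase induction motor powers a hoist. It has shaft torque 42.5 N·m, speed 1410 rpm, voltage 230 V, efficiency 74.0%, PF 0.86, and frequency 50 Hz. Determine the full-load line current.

42.9 A

ω = 2π×1410/60 = 147.7 rad/s; P_out = τω = 42.5 × 147.7 = 6277 W
P_in = P_out / η = 6277 / 0.740 = 8482 W
I = P_in / (V·cosφ) = 8482 / (230 × 0.86) = 42.9 A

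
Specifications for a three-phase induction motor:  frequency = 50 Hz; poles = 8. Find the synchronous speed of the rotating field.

n_s = 120f/p = 120×50/8 = 750 rpm

750 rpm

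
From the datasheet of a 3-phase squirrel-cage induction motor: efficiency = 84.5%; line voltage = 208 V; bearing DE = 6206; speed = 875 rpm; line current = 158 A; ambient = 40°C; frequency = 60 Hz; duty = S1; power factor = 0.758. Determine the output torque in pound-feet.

P_in = √3·V·I·cosφ = 1.732 × 208 × 158 × 0.758 = 43146 W
P_out = η·P_in = 0.845 × 43146 = 36458 W
n = 875 rpm
ω = 2π×875/60 = 91.63 rad/s
τ = P_out/ω = 36458/91.63 = 397.9 N·m
In lb·ft: 397.9/1.356 = 293 lb·ft

293 lb·ft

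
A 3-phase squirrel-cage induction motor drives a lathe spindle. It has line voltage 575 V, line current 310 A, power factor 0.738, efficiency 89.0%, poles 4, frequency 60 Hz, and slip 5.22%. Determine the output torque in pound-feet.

P_in = √3·V·I·cosφ = 1.732 × 575 × 310 × 0.738 = 227842 W
P_out = η·P_in = 0.89 × 227842 = 202779 W
n_s = 120×60/4 = 1800 rpm; n = 1800×(1−0.0522) = 1706 rpm
ω = 2π×1706/60 = 178.7 rad/s
τ = P_out/ω = 202779/178.7 = 1135 N·m
In lb·ft: 1135/1.356 = 837 lb·ft

837 lb·ft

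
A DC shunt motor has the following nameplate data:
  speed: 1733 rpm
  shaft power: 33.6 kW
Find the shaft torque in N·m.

185 N·m

ω = 2π × 1733/60 = 181.5 rad/s
τ = P/ω = 33600/181.5 = 185 N·m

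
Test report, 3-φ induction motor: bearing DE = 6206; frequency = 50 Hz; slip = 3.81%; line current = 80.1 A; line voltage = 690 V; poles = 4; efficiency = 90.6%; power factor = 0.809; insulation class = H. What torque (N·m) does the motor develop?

P_in = √3·V·I·cosφ = 1.732 × 690 × 80.1 × 0.809 = 77442 W
P_out = η·P_in = 0.906 × 77442 = 70162 W
n_s = 120×50/4 = 1500 rpm; n = 1500×(1−0.0381) = 1443 rpm
ω = 2π×1443/60 = 151.1 rad/s
τ = P_out/ω = 70162/151.1 = 464 N·m

464 N·m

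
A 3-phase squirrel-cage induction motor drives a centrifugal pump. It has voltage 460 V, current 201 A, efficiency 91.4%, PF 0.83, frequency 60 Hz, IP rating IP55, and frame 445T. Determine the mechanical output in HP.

163 HP

P_in = √3·V·I·cosφ = 1.732 × 460 × 201 × 0.83 = 132917 W
P_out = η·P_in = 0.914 × 132917 = 121486 W
= 121486/746 = 163 HP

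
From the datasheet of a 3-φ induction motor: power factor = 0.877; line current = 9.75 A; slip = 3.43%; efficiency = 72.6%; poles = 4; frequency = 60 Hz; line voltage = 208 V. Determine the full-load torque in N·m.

P_in = √3·V·I·cosφ = 1.732 × 208 × 9.75 × 0.877 = 3080 W
P_out = η·P_in = 0.726 × 3080 = 2236 W
n_s = 120×60/4 = 1800 rpm; n = 1800×(1−0.0343) = 1738 rpm
ω = 2π×1738/60 = 182 rad/s
τ = P_out/ω = 2236/182 = 12.3 N·m

12.3 N·m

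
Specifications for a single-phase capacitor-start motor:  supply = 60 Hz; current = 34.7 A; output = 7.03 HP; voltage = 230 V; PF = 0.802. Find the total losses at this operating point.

P_in = V·I·cosφ = 230×34.7×0.802 = 6401 W
P_out = 7.03×746 = 5244 W
Losses = P_in − P_out = 6401 − 5244 = 1157 W

1.16 kW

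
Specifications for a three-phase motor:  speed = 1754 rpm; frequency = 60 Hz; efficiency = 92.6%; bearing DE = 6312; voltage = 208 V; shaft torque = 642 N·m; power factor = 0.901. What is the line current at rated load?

ω = 2π×1754/60 = 183.7 rad/s; P_out = τω = 642 × 183.7 = 117935 W
P_in = P_out / η = 117935 / 0.926 = 127360 W
I_L = P_in / (√3·V_L·cosφ) = 127360 / (1.732 × 208 × 0.901) = 392 A

392 A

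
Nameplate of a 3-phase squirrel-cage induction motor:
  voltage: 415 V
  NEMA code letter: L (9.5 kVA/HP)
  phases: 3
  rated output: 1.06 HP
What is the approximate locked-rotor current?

S_LR = 9.5 × 1.06 = 10.07 kVA
I_LR = S_LR/(√3·V_L) = 10070/(1.732×415) = 14 A

14 A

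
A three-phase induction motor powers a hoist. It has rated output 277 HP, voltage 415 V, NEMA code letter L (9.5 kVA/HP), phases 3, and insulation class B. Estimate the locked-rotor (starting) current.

S_LR = 9.5 × 277 = 2631.5 kVA
I_LR = S_LR/(√3·V_L) = 2631500/(1.732×415) = 3660 A

3660 A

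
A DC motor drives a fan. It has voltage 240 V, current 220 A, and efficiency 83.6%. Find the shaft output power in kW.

P_in = V·I = 240 × 220 = 52800 W
P_out = η·P_in = 0.836 × 52800 = 44141 W

44.1 kW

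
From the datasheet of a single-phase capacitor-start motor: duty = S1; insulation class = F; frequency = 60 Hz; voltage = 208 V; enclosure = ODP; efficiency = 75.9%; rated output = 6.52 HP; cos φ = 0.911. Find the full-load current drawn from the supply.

33.8 A

P_out = 6.52 × 746 = 4864 W
P_in = P_out / η = 4864 / 0.759 = 6408 W
I = P_in / (V·cosφ) = 6408 / (208 × 0.911) = 33.8 A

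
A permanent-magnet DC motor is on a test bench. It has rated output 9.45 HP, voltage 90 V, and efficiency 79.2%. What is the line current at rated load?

P_out = 9.45 × 746 = 7050 W
P_in = P_out / η = 7050 / 0.792 = 8902 W
I = P_in / V = 8902 / 90 = 98.9 A

98.9 A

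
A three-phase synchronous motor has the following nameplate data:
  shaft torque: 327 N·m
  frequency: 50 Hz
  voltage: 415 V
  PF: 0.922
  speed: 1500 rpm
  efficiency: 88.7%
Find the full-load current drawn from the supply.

87.4 A

ω = 2π×1500/60 = 157.1 rad/s; P_out = τω = 327 × 157.1 = 51372 W
P_in = P_out / η = 51372 / 0.887 = 57917 W
I_L = P_in / (√3·V_L·cosφ) = 57917 / (1.732 × 415 × 0.922) = 87.4 A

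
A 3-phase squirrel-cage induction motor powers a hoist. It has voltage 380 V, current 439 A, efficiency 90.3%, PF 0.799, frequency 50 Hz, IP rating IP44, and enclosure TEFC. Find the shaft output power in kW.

208 kW

P_in = √3·V·I·cosφ = 1.732 × 380 × 439 × 0.799 = 230857 W
P_out = η·P_in = 0.903 × 230857 = 208464 W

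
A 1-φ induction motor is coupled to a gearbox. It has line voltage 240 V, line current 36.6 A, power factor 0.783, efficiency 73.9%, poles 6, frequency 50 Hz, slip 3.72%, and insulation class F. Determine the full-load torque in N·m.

P_in = V·I·cosφ = 240 × 36.6 × 0.783 = 6878 W
P_out = η·P_in = 0.739 × 6878 = 5083 W
n_s = 120×50/6 = 1000 rpm; n = 1000×(1−0.0372) = 963 rpm
ω = 2π×963/60 = 100.8 rad/s
τ = P_out/ω = 5083/100.8 = 50.4 N·m

50.4 N·m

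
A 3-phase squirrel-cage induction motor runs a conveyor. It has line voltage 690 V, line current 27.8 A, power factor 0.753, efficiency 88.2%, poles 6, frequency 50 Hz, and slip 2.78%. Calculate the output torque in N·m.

P_in = √3·V·I·cosφ = 1.732 × 690 × 27.8 × 0.753 = 25017 W
P_out = η·P_in = 0.882 × 25017 = 22065 W
n_s = 120×50/6 = 1000 rpm; n = 1000×(1−0.0278) = 972 rpm
ω = 2π×972/60 = 101.8 rad/s
τ = P_out/ω = 22065/101.8 = 217 N·m

217 N·m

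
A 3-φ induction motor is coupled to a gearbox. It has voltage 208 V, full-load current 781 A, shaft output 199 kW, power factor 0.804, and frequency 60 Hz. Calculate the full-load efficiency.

P_out = 199 kW = 199000 W
P_in = √3·V_L·I_L·cosφ = 1.732 × 208 × 781 × 0.804 = 226213 W
η = P_out / P_in = 199000 / 226213 = 0.880 = 88.0%

88.0 %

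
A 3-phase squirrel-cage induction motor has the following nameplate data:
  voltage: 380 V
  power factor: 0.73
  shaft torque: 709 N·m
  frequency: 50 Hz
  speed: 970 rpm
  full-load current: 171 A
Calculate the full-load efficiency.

87.7 %

ω = 2π × 970/60 = 101.6 rad/s; P_out = τω = 709 × 101.6 = 72034 W
P_in = √3·V_L·I_L·cosφ = 1.732 × 380 × 171 × 0.73 = 82158 W
η = P_out / P_in = 72034 / 82158 = 0.877 = 87.7%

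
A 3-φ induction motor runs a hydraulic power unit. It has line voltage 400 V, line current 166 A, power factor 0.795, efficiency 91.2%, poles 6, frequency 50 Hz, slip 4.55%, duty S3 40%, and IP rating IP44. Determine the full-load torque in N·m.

P_in = √3·V·I·cosφ = 1.732 × 400 × 166 × 0.795 = 91429 W
P_out = η·P_in = 0.912 × 91429 = 83383 W
n_s = 120×50/6 = 1000 rpm; n = 1000×(1−0.0455) = 955 rpm
ω = 2π×955/60 = 100 rad/s
τ = P_out/ω = 83383/100 = 834 N·m

834 N·m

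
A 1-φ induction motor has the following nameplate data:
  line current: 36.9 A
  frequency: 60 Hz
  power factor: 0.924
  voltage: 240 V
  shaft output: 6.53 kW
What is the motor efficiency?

79.8 %

P_out = 6.53 kW = 6530 W
P_in = V·I·cosφ = 240 × 36.9 × 0.924 = 8183 W
η = P_out / P_in = 6530 / 8183 = 0.798 = 79.8%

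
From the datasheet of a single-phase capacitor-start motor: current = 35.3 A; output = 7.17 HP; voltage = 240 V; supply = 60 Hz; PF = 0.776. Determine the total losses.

1.23 kW

P_in = V·I·cosφ = 240×35.3×0.776 = 6574 W
P_out = 7.17×746 = 5349 W
Losses = P_in − P_out = 6574 − 5349 = 1225 W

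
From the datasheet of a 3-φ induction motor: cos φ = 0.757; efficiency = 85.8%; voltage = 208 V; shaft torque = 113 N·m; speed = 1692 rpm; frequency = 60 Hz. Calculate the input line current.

ω = 2π×1692/60 = 177.2 rad/s; P_out = τω = 113 × 177.2 = 20024 W
P_in = P_out / η = 20024 / 0.858 = 23338 W
I_L = P_in / (√3·V_L·cosφ) = 23338 / (1.732 × 208 × 0.757) = 85.6 A

85.6 A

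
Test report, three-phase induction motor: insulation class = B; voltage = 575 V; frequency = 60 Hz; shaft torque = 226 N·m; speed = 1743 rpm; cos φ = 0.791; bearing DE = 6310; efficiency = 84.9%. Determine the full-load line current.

ω = 2π×1743/60 = 182.5 rad/s; P_out = τω = 226 × 182.5 = 41245 W
P_in = P_out / η = 41245 / 0.849 = 48581 W
I_L = P_in / (√3·V_L·cosφ) = 48581 / (1.732 × 575 × 0.791) = 61.7 A

61.7 A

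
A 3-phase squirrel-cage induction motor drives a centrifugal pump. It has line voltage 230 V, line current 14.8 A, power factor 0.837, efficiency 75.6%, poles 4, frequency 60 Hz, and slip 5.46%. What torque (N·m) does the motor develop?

20.9 N·m

P_in = √3·V·I·cosφ = 1.732 × 230 × 14.8 × 0.837 = 4935 W
P_out = η·P_in = 0.756 × 4935 = 3731 W
n_s = 120×60/4 = 1800 rpm; n = 1800×(1−0.0546) = 1702 rpm
ω = 2π×1702/60 = 178.2 rad/s
τ = P_out/ω = 3731/178.2 = 20.9 N·m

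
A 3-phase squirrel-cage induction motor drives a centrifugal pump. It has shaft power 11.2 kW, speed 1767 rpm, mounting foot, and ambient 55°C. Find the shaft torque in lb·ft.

44.6 lb·ft

ω = 2π × 1767/60 = 185 rad/s
τ = P/ω = 11200/185 = 60.54 N·m
In lb·ft: 60.54/1.356 = 44.6 lb·ft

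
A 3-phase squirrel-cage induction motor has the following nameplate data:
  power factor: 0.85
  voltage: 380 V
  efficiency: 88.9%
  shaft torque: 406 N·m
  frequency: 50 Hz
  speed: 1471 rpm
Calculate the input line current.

126 A

ω = 2π×1471/60 = 154 rad/s; P_out = τω = 406 × 154 = 62524 W
P_in = P_out / η = 62524 / 0.889 = 70331 W
I_L = P_in / (√3·V_L·cosφ) = 70331 / (1.732 × 380 × 0.85) = 126 A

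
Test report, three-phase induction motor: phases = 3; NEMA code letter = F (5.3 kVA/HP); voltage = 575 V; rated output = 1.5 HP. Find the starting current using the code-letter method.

7.98 A

S_LR = 5.3 × 1.5 = 7.95 kVA
I_LR = S_LR/(√3·V_L) = 7950/(1.732×575) = 7.98 A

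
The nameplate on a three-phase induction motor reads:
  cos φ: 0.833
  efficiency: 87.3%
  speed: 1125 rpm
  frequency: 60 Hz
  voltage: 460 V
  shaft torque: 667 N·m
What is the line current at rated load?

ω = 2π×1125/60 = 117.8 rad/s; P_out = τω = 667 × 117.8 = 78573 W
P_in = P_out / η = 78573 / 0.873 = 90003 W
I_L = P_in / (√3·V_L·cosφ) = 90003 / (1.732 × 460 × 0.833) = 136 A

136 A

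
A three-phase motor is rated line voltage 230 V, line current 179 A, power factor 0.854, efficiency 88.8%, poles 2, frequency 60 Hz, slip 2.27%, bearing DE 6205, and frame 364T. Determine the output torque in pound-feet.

P_in = √3·V·I·cosφ = 1.732 × 230 × 179 × 0.854 = 60896 W
P_out = η·P_in = 0.888 × 60896 = 54076 W
n_s = 120×60/2 = 3600 rpm; n = 3600×(1−0.0227) = 3518 rpm
ω = 2π×3518/60 = 368.4 rad/s
τ = P_out/ω = 54076/368.4 = 146.8 N·m
In lb·ft: 146.8/1.356 = 108 lb·ft

108 lb·ft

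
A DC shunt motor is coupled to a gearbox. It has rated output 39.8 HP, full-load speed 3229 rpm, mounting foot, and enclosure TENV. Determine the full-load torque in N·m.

87.8 N·m

P_out = 39.8 × 746 = 29691 W
ω = 2π × 3229/60 = 338.1 rad/s
τ = P_out/ω = 29691/338.1 = 87.8 N·m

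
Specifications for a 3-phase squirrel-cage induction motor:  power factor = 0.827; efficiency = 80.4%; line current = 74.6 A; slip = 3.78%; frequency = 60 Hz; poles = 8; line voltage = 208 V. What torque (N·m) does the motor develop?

P_in = √3·V·I·cosφ = 1.732 × 208 × 74.6 × 0.827 = 22226 W
P_out = η·P_in = 0.804 × 22226 = 17870 W
n_s = 120×60/8 = 900 rpm; n = 900×(1−0.0378) = 866 rpm
ω = 2π×866/60 = 90.69 rad/s
τ = P_out/ω = 17870/90.69 = 197 N·m

197 N·m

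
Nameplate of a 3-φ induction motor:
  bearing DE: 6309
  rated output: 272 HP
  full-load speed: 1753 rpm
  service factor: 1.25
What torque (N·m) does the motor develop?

P_out = 272 × 746 = 202912 W
ω = 2π × 1753/60 = 183.6 rad/s
τ = P_out/ω = 202912/183.6 = 1110 N·m

1110 N·m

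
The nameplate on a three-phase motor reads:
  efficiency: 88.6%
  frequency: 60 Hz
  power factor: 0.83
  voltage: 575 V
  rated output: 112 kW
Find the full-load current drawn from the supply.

153 A

P_out = 112 kW = 112000 W
P_in = P_out / η = 112000 / 0.886 = 126411 W
I_L = P_in / (√3·V_L·cosφ) = 126411 / (1.732 × 575 × 0.83) = 153 A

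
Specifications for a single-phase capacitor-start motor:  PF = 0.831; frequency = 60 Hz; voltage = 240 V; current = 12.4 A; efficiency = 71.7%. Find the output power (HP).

2.38 HP

P_in = V·I·cosφ = 240 × 12.4 × 0.831 = 2473 W
P_out = η·P_in = 0.717 × 2473 = 1773 W
= 1773/746 = 2.38 HP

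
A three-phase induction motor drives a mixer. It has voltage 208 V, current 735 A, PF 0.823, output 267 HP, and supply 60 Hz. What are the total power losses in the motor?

18.7 kW

P_in = √3·V·I·cosφ = 1.732×208×735×0.823 = 217921 W
P_out = 267×746 = 199182 W
Losses = P_in − P_out = 217921 − 199182 = 18739 W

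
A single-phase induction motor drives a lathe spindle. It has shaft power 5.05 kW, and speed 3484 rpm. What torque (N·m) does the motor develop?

ω = 2π × 3484/60 = 364.8 rad/s
τ = P/ω = 5050/364.8 = 13.8 N·m

13.8 N·m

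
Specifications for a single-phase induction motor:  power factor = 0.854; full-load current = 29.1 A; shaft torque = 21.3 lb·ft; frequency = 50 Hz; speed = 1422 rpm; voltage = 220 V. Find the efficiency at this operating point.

78.7 %

τ = 21.3 lb·ft × 1.356 = 28.88 N·m
ω = 2π × 1422/60 = 148.9 rad/s; P_out = τω = 28.88 × 148.9 = 4300 W
P_in = V·I·cosφ = 220 × 29.1 × 0.854 = 5467 W
η = P_out / P_in = 4300 / 5467 = 0.787 = 78.7%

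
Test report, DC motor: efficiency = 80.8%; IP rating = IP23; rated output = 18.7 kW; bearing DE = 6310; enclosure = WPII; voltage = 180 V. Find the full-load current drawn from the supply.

129 A

P_out = 18.7 kW = 18700 W
P_in = P_out / η = 18700 / 0.808 = 23144 W
I = P_in / V = 23144 / 180 = 129 A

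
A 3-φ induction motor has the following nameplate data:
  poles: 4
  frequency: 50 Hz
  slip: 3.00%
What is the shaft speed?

n_s = 120f/p = 120×50/4 = 1500 rpm
n = n_s(1 − s) = 1500 × (1 − 0.03) = 1455 rpm

1455 rpm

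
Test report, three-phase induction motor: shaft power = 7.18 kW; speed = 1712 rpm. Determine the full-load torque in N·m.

ω = 2π × 1712/60 = 179.3 rad/s
τ = P/ω = 7180/179.3 = 40 N·m

40 N·m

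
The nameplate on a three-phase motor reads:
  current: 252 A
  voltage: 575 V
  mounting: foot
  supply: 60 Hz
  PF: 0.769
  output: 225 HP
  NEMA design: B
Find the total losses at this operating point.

P_in = √3·V·I·cosφ = 1.732×575×252×0.769 = 192993 W
P_out = 225×746 = 167850 W
Losses = P_in − P_out = 192993 − 167850 = 25143 W

25100 W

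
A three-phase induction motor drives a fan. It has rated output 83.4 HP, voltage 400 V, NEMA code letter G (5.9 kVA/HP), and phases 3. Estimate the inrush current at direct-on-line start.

S_LR = 5.9 × 83.4 = 492.06 kVA
I_LR = S_LR/(√3·V_L) = 492060/(1.732×400) = 710 A

710 A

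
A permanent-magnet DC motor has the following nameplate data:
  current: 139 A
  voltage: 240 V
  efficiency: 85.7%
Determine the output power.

28.6 kW

P_in = V·I = 240 × 139 = 33360 W
P_out = η·P_in = 0.857 × 33360 = 28590 W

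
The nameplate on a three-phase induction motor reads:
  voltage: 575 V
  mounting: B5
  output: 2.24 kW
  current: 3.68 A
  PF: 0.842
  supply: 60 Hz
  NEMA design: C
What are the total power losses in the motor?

846 W

P_in = √3·V·I·cosφ = 1.732×575×3.68×0.842 = 3086 W
P_out = 2240 W
Losses = P_in − P_out = 3086 − 2240 = 846 W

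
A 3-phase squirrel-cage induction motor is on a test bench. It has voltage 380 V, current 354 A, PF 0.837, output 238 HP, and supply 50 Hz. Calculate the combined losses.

P_in = √3·V·I·cosφ = 1.732×380×354×0.837 = 195011 W
P_out = 238×746 = 177548 W
Losses = P_in − P_out = 195011 − 177548 = 17463 W

17500 W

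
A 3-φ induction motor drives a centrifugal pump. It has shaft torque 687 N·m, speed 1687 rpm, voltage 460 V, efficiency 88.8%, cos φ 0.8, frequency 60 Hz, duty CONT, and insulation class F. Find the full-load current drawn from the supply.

ω = 2π×1687/60 = 176.7 rad/s; P_out = τω = 687 × 176.7 = 121393 W
P_in = P_out / η = 121393 / 0.888 = 136704 W
I_L = P_in / (√3·V_L·cosφ) = 136704 / (1.732 × 460 × 0.8) = 214 A

214 A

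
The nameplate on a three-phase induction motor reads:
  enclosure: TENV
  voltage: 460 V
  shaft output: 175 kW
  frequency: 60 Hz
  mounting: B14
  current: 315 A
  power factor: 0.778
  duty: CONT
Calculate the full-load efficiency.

89.6 %

P_out = 175 kW = 175000 W
P_in = √3·V_L·I_L·cosφ = 1.732 × 460 × 315 × 0.778 = 195252 W
η = P_out / P_in = 175000 / 195252 = 0.896 = 89.6%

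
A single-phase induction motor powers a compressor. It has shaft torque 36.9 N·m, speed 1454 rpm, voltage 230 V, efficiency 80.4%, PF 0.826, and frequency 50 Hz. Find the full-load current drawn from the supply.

ω = 2π×1454/60 = 152.3 rad/s; P_out = τω = 36.9 × 152.3 = 5620 W
P_in = P_out / η = 5620 / 0.804 = 6990 W
I = P_in / (V·cosφ) = 6990 / (230 × 0.826) = 36.8 A

36.8 A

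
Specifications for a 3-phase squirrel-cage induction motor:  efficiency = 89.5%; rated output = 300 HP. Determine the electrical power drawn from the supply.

250 kW

P_out = 300 × 746 = 223800 W
P_in = P_out/η = 223800/0.895 = 250056 W = 250 kW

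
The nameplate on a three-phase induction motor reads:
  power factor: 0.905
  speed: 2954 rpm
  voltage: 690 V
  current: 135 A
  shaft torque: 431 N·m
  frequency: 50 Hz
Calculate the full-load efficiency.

91.3 %

ω = 2π × 2954/60 = 309.3 rad/s; P_out = τω = 431 × 309.3 = 133308 W
P_in = √3·V_L·I_L·cosφ = 1.732 × 690 × 135 × 0.905 = 146009 W
η = P_out / P_in = 133308 / 146009 = 0.913 = 91.3%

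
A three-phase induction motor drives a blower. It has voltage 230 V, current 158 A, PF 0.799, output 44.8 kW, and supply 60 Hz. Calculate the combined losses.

5.49 kW

P_in = √3·V·I·cosφ = 1.732×230×158×0.799 = 50290 W
P_out = 44800 W
Losses = P_in − P_out = 50290 − 44800 = 5490 W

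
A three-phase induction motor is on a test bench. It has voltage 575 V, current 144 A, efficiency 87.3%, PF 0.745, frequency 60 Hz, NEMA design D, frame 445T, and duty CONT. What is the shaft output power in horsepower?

P_in = √3·V·I·cosφ = 1.732 × 575 × 144 × 0.745 = 106840 W
P_out = η·P_in = 0.873 × 106840 = 93271 W
= 93271/746 = 125 HP

125 HP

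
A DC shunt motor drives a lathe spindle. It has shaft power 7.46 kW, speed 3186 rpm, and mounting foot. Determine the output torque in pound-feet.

ω = 2π × 3186/60 = 333.6 rad/s
τ = P/ω = 7460/333.6 = 22.36 N·m
In lb·ft: 22.36/1.356 = 16.5 lb·ft

16.5 lb·ft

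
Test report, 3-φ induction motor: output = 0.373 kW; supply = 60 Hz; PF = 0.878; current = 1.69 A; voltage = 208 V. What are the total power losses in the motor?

P_in = √3·V·I·cosφ = 1.732×208×1.69×0.878 = 535 W
P_out = 373 W
Losses = P_in − P_out = 535 − 373 = 162 W

162 W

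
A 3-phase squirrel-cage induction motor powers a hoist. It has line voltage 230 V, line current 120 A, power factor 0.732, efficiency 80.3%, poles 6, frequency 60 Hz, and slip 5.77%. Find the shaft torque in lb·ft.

175 lb·ft

P_in = √3·V·I·cosφ = 1.732 × 230 × 120 × 0.732 = 34992 W
P_out = η·P_in = 0.803 × 34992 = 28099 W
n_s = 120×60/6 = 1200 rpm; n = 1200×(1−0.0577) = 1131 rpm
ω = 2π×1131/60 = 118.4 rad/s
τ = P_out/ω = 28099/118.4 = 237.3 N·m
In lb·ft: 237.3/1.356 = 175 lb·ft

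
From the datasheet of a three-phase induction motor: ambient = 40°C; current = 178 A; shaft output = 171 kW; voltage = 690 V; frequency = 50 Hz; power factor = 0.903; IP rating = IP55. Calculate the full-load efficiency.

89.0 %

P_out = 171 kW = 171000 W
P_in = √3·V_L·I_L·cosφ = 1.732 × 690 × 178 × 0.903 = 192090 W
η = P_out / P_in = 171000 / 192090 = 0.890 = 89.0%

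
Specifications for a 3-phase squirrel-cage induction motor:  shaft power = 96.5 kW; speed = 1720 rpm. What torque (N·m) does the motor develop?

ω = 2π × 1720/60 = 180.1 rad/s
τ = P/ω = 96500/180.1 = 536 N·m

536 N·m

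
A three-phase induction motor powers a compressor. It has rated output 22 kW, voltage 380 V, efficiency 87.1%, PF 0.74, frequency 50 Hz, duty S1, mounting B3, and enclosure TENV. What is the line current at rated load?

P_out = 22 kW = 22000 W
P_in = P_out / η = 22000 / 0.871 = 25258 W
I_L = P_in / (√3·V_L·cosφ) = 25258 / (1.732 × 380 × 0.74) = 51.9 A

51.9 A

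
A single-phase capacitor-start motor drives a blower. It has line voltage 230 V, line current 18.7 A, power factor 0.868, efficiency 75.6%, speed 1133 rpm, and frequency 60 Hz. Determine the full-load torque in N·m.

P_in = V·I·cosφ = 230 × 18.7 × 0.868 = 3733 W
P_out = η·P_in = 0.756 × 3733 = 2822 W
n = 1133 rpm
ω = 2π×1133/60 = 118.6 rad/s
τ = P_out/ω = 2822/118.6 = 23.8 N·m

23.8 N·m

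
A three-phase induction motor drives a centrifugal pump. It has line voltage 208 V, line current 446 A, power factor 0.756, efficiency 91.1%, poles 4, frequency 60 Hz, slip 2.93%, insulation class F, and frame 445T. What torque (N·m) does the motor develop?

605 N·m

P_in = √3·V·I·cosφ = 1.732 × 208 × 446 × 0.756 = 121470 W
P_out = η·P_in = 0.911 × 121470 = 110659 W
n_s = 120×60/4 = 1800 rpm; n = 1800×(1−0.0293) = 1747 rpm
ω = 2π×1747/60 = 182.9 rad/s
τ = P_out/ω = 110659/182.9 = 605 N·m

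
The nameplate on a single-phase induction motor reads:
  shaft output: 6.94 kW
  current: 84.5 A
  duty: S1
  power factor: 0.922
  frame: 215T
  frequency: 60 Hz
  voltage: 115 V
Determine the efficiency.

P_out = 6.94 kW = 6940 W
P_in = V·I·cosφ = 115 × 84.5 × 0.922 = 8960 W
η = P_out / P_in = 6940 / 8960 = 0.775 = 77.5%

77.5 %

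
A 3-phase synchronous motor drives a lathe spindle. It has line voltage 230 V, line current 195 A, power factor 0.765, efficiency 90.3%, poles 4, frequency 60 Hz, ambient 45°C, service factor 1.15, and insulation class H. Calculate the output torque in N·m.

285 N·m

P_in = √3·V·I·cosφ = 1.732 × 230 × 195 × 0.765 = 59425 W
P_out = η·P_in = 0.903 × 59425 = 53661 W
n = n_s = 120×60/4 = 1800 rpm (synchronous)
ω = 2π×1800/60 = 188.5 rad/s
τ = P_out/ω = 53661/188.5 = 285 N·m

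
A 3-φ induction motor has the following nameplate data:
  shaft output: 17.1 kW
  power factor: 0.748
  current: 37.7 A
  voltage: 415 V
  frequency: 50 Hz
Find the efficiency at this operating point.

84.4 %

P_out = 17.1 kW = 17100 W
P_in = √3·V_L·I_L·cosφ = 1.732 × 415 × 37.7 × 0.748 = 20269 W
η = P_out / P_in = 17100 / 20269 = 0.844 = 84.4%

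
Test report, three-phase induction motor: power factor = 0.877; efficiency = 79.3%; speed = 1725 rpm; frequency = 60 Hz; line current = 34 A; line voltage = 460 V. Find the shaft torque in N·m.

P_in = √3·V·I·cosφ = 1.732 × 460 × 34 × 0.877 = 23757 W
P_out = η·P_in = 0.793 × 23757 = 18839 W
n = 1725 rpm
ω = 2π×1725/60 = 180.6 rad/s
τ = P_out/ω = 18839/180.6 = 104 N·m

104 N·m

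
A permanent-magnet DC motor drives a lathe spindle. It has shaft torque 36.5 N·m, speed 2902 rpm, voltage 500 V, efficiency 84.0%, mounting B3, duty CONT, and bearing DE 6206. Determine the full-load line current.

ω = 2π×2902/60 = 303.9 rad/s; P_out = τω = 36.5 × 303.9 = 11092 W
P_in = P_out / η = 11092 / 0.840 = 13205 W
I = P_in / V = 13205 / 500 = 26.4 A

26.4 A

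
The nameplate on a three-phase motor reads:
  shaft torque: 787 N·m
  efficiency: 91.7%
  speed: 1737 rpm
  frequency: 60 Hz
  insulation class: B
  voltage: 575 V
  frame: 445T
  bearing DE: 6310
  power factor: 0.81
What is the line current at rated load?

ω = 2π×1737/60 = 181.9 rad/s; P_out = τω = 787 × 181.9 = 143155 W
P_in = P_out / η = 143155 / 0.917 = 156112 W
I_L = P_in / (√3·V_L·cosφ) = 156112 / (1.732 × 575 × 0.81) = 194 A

194 A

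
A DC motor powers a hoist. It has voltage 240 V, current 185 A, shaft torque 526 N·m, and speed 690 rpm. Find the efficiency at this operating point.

85.6 %

ω = 2π × 690/60 = 72.26 rad/s; P_out = τω = 526 × 72.26 = 38009 W
P_in = V·I = 240 × 185 = 44400 W
η = P_out / P_in = 38009 / 44400 = 0.856 = 85.6%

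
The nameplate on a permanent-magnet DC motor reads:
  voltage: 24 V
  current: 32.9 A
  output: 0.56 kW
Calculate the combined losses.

P_in = V·I = 24×32.9 = 790 W
P_out = 560 W
Losses = P_in − P_out = 790 − 560 = 230 W

230 W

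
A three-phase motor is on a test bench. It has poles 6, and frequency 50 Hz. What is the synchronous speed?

1000 rpm

n_s = 120f/p = 120×50/6 = 1000 rpm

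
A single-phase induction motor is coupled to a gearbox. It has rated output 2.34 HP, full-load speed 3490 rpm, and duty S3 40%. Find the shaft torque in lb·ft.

3.52 lb·ft

P_out = 2.34 × 746 = 1746 W
ω = 2π × 3490/60 = 365.5 rad/s
τ = P_out/ω = 1746/365.5 = 4.777 N·m
In lb·ft: 4.777/1.356 = 3.52 lb·ft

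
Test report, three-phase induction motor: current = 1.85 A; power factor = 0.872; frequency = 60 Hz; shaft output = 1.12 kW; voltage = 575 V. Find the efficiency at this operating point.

69.7 %

P_out = 1.12 kW = 1120 W
P_in = √3·V_L·I_L·cosφ = 1.732 × 575 × 1.85 × 0.872 = 1607 W
η = P_out / P_in = 1120 / 1607 = 0.697 = 69.7%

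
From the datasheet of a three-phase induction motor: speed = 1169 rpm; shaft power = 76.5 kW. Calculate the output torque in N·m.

625 N·m

ω = 2π × 1169/60 = 122.4 rad/s
τ = P/ω = 76500/122.4 = 625 N·m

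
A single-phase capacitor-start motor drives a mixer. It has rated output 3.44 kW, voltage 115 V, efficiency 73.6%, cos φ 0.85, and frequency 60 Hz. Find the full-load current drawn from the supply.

47.8 A

P_out = 3.44 kW = 3440 W
P_in = P_out / η = 3440 / 0.736 = 4674 W
I = P_in / (V·cosφ) = 4674 / (115 × 0.85) = 47.8 A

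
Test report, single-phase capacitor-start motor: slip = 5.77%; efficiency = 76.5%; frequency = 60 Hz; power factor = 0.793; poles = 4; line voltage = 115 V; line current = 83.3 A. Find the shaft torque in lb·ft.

24.1 lb·ft

P_in = V·I·cosφ = 115 × 83.3 × 0.793 = 7597 W
P_out = η·P_in = 0.765 × 7597 = 5812 W
n_s = 120×60/4 = 1800 rpm; n = 1800×(1−0.0577) = 1696 rpm
ω = 2π×1696/60 = 177.6 rad/s
τ = P_out/ω = 5812/177.6 = 32.73 N·m
In lb·ft: 32.73/1.356 = 24.1 lb·ft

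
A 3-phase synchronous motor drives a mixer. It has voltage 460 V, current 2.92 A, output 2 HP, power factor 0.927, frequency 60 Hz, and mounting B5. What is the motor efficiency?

P_out = 2 × 746 = 1492 W
P_in = √3·V_L·I_L·cosφ = 1.732 × 460 × 2.92 × 0.927 = 2157 W
η = P_out / P_in = 1492 / 2157 = 0.692 = 69.2%

69.2 %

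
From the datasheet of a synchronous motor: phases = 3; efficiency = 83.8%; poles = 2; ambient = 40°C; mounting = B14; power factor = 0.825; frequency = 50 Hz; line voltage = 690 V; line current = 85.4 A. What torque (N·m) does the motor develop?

P_in = √3·V·I·cosφ = 1.732 × 690 × 85.4 × 0.825 = 84199 W
P_out = η·P_in = 0.838 × 84199 = 70559 W
n = n_s = 120×50/2 = 3000 rpm (synchronous)
ω = 2π×3000/60 = 314.2 rad/s
τ = P_out/ω = 70559/314.2 = 225 N·m

225 N·m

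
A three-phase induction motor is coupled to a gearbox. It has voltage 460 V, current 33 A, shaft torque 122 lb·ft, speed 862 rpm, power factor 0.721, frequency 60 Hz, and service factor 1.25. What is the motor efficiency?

τ = 122 lb·ft × 1.356 = 165.4 N·m
ω = 2π × 862/60 = 90.27 rad/s; P_out = τω = 165.4 × 90.27 = 14931 W
P_in = √3·V_L·I_L·cosφ = 1.732 × 460 × 33 × 0.721 = 18956 W
η = P_out / P_in = 14931 / 18956 = 0.788 = 78.8%

78.8 %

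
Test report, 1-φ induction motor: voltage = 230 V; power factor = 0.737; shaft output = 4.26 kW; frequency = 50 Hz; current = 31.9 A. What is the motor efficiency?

78.8 %

P_out = 4.26 kW = 4260 W
P_in = V·I·cosφ = 230 × 31.9 × 0.737 = 5407 W
η = P_out / P_in = 4260 / 5407 = 0.788 = 78.8%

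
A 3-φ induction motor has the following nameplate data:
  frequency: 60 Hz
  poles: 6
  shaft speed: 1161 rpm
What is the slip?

n_s = 120f/p = 120×60/6 = 1200 rpm
s = (n_s − n)/n_s = (1200 − 1161)/1200 = 0.0325

3.2 %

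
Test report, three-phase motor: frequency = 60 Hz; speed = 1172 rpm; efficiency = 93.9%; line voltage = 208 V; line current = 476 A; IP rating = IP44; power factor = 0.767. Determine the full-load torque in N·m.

P_in = √3·V·I·cosφ = 1.732 × 208 × 476 × 0.767 = 131527 W
P_out = η·P_in = 0.939 × 131527 = 123504 W
n = 1172 rpm
ω = 2π×1172/60 = 122.7 rad/s
τ = P_out/ω = 123504/122.7 = 1010 N·m

1010 N·m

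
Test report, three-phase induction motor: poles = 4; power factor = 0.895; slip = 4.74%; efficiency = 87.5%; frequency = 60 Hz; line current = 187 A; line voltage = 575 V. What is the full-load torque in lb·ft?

P_in = √3·V·I·cosφ = 1.732 × 575 × 187 × 0.895 = 166679 W
P_out = η·P_in = 0.875 × 166679 = 145844 W
n_s = 120×60/4 = 1800 rpm; n = 1800×(1−0.0474) = 1715 rpm
ω = 2π×1715/60 = 179.6 rad/s
τ = P_out/ω = 145844/179.6 = 812 N·m
In lb·ft: 812/1.356 = 599 lb·ft

599 lb·ft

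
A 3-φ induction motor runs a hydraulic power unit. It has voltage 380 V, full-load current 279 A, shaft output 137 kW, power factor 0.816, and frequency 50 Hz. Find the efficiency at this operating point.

P_out = 137 kW = 137000 W
P_in = √3·V_L·I_L·cosφ = 1.732 × 380 × 279 × 0.816 = 149839 W
η = P_out / P_in = 137000 / 149839 = 0.914 = 91.4%

91.4 %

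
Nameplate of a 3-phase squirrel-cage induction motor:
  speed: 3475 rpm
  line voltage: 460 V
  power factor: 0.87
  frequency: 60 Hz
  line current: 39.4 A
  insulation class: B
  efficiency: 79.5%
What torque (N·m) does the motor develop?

59.7 N·m

P_in = √3·V·I·cosφ = 1.732 × 460 × 39.4 × 0.87 = 27310 W
P_out = η·P_in = 0.795 × 27310 = 21711 W
n = 3475 rpm
ω = 2π×3475/60 = 363.9 rad/s
τ = P_out/ω = 21711/363.9 = 59.7 N·m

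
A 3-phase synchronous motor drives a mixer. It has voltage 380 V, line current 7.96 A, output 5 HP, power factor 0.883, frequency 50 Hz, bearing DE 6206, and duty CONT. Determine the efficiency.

P_out = 5 × 746 = 3730 W
P_in = √3·V_L·I_L·cosφ = 1.732 × 380 × 7.96 × 0.883 = 4626 W
η = P_out / P_in = 3730 / 4626 = 0.806 = 80.6%

80.6 %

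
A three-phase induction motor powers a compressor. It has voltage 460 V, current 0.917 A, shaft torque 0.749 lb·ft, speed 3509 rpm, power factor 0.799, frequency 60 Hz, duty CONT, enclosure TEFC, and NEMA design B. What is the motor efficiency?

63.9 %

τ = 0.749 lb·ft × 1.356 = 1.016 N·m
ω = 2π × 3509/60 = 367.5 rad/s; P_out = τω = 1.016 × 367.5 = 373 W
P_in = √3·V_L·I_L·cosφ = 1.732 × 460 × 0.917 × 0.799 = 584 W
η = P_out / P_in = 373 / 584 = 0.639 = 63.9%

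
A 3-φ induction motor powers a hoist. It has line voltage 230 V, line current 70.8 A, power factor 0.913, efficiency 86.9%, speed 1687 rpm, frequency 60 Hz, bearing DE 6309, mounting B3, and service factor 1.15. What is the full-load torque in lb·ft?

93.4 lb·ft

P_in = √3·V·I·cosφ = 1.732 × 230 × 70.8 × 0.913 = 25750 W
P_out = η·P_in = 0.869 × 25750 = 22377 W
n = 1687 rpm
ω = 2π×1687/60 = 176.7 rad/s
τ = P_out/ω = 22377/176.7 = 126.6 N·m
In lb·ft: 126.6/1.356 = 93.4 lb·ft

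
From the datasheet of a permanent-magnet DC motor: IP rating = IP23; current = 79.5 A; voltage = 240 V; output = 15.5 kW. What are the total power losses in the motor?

P_in = V·I = 240×79.5 = 19080 W
P_out = 15500 W
Losses = P_in − P_out = 19080 − 15500 = 3580 W

3580 W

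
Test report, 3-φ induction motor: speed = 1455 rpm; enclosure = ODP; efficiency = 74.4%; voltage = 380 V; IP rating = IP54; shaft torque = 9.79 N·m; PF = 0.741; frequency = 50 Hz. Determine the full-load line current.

ω = 2π×1455/60 = 152.4 rad/s; P_out = τω = 9.79 × 152.4 = 1492 W
P_in = P_out / η = 1492 / 0.744 = 2005 W
I_L = P_in / (√3·V_L·cosφ) = 2005 / (1.732 × 380 × 0.741) = 4.11 A

4.11 A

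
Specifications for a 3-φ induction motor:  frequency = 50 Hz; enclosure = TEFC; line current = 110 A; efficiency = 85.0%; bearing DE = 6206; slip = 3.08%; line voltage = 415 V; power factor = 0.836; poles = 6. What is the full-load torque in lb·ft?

408 lb·ft

P_in = √3·V·I·cosφ = 1.732 × 415 × 110 × 0.836 = 66099 W
P_out = η·P_in = 0.85 × 66099 = 56184 W
n_s = 120×50/6 = 1000 rpm; n = 1000×(1−0.0308) = 969 rpm
ω = 2π×969/60 = 101.5 rad/s
τ = P_out/ω = 56184/101.5 = 553.5 N·m
In lb·ft: 553.5/1.356 = 408 lb·ft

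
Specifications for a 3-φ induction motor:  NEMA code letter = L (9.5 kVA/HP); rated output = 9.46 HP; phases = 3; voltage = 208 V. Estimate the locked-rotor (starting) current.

S_LR = 9.5 × 9.46 = 89.87 kVA
I_LR = S_LR/(√3·V_L) = 89870/(1.732×208) = 249 A

249 A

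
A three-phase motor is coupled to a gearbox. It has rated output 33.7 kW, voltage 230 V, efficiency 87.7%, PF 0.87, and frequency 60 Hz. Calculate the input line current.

P_out = 33.7 kW = 33700 W
P_in = P_out / η = 33700 / 0.877 = 38426 W
I_L = P_in / (√3·V_L·cosφ) = 38426 / (1.732 × 230 × 0.87) = 111 A

111 A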